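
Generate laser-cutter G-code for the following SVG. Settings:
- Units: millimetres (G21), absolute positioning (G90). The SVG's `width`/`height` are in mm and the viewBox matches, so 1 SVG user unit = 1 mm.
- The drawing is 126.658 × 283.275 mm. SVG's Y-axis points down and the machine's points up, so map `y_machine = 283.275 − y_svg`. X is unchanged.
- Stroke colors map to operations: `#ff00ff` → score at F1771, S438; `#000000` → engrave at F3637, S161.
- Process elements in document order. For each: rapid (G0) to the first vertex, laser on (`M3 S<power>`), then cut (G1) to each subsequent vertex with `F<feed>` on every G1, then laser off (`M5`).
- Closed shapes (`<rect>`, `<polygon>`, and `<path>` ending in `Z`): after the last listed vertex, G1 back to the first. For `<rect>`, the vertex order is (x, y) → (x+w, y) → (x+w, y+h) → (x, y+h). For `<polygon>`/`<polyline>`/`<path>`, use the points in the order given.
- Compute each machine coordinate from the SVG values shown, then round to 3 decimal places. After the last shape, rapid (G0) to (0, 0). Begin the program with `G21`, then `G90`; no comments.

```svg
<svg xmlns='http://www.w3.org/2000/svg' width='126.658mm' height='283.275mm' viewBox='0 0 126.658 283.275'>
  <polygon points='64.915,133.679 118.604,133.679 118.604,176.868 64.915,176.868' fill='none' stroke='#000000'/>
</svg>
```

G21
G90
G0 X64.915 Y149.596
M3 S161
G1 X118.604 Y149.596 F3637
G1 X118.604 Y106.407 F3637
G1 X64.915 Y106.407 F3637
G1 X64.915 Y149.596 F3637
M5
G0 X0.000 Y0.000

viewBox `0 0 126.658 283.275` with mm width/height → 1 unit = 1 mm. Flip: y_m = 283.275 − y_svg.

**Shape 1** — `<polygon>` rectangle, stroke `#000000` → engrave (S161, F3637). Machine vertices: (64.915,149.596) → (118.604,149.596) → (118.604,106.407) → (64.915,106.407) → (64.915,149.596). Closed: final G1 returns to the first vertex.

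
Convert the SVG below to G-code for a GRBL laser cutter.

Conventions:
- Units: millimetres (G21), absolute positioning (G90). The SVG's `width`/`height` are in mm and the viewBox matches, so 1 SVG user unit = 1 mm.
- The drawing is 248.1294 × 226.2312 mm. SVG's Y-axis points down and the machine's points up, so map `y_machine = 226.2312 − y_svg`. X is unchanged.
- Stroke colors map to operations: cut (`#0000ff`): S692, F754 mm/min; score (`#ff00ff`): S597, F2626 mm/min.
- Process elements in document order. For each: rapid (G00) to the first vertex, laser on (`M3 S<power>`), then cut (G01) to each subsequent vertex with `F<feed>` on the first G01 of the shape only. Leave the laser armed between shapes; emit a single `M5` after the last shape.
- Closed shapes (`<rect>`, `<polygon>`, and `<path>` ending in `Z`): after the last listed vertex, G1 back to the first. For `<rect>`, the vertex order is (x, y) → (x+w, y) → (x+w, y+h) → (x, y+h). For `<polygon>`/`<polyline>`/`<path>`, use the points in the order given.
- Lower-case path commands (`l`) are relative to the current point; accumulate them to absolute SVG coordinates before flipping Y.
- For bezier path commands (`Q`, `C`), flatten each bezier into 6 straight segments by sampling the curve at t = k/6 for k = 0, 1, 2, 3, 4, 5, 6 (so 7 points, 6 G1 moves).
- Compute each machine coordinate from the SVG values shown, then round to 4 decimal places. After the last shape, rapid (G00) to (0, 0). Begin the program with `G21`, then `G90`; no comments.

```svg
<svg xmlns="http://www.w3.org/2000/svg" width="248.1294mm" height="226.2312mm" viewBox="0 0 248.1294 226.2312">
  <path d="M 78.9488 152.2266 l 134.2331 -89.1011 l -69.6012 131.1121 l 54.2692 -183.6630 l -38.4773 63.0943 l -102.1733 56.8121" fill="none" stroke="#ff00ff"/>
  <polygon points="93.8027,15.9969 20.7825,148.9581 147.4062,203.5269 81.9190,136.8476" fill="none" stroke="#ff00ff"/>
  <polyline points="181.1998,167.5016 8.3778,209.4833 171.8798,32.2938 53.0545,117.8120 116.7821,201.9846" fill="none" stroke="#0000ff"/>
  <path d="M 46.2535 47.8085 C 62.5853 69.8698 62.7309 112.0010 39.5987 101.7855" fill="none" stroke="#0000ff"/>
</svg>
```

Since the viewBox matches the mm dimensions, user units are millimetres directly. The only transform is the Y-flip y_m = 226.2312 − y_svg.

Shape 1 is a open polyline drawn with `<path>`. Its stroke #ff00ff means score at S597, F2626. After flipping Y the toolpath is (78.9488,74.0046) → (213.1819,163.1057) → (143.5807,31.9936) → (197.8499,215.6566) → (159.3726,152.5623) → (57.1993,95.7502).

Shape 2 is a closed polygon drawn with `<polygon>`. Its stroke #ff00ff means score at S597, F2626. After flipping Y the toolpath is (93.8027,210.2343) → (20.7825,77.2731) → (147.4062,22.7043) → (81.9190,89.3836) → (93.8027,210.2343), returning to the start.

Shape 3 is a open polyline drawn with `<polyline>`. Its stroke #0000ff means cut at S692, F754. After flipping Y the toolpath is (181.1998,58.7296) → (8.3778,16.7479) → (171.8798,193.9374) → (53.0545,108.4192) → (116.7821,24.2466).

Shape 4 is a cubic bezier drawn with `<path>`. Its stroke #0000ff means cut at S692, F754. After flipping Y the toolpath is (46.2535,178.4227) → (53.0377,166.0548) → (56.9272,152.3535) → (57.7251,139.3304) → (55.2343,128.9970) → (49.2578,123.3649) → (39.5987,124.4457).

G21
G90
G00 X78.9488 Y74.0046
M3 S597
G01 X213.1819 Y163.1057 F2626
G01 X143.5807 Y31.9936
G01 X197.8499 Y215.6566
G01 X159.3726 Y152.5623
G01 X57.1993 Y95.7502
G00 X93.8027 Y210.2343
M3 S597
G01 X20.7825 Y77.2731 F2626
G01 X147.4062 Y22.7043
G01 X81.9190 Y89.3836
G01 X93.8027 Y210.2343
G00 X181.1998 Y58.7296
M3 S692
G01 X8.3778 Y16.7479 F754
G01 X171.8798 Y193.9374
G01 X53.0545 Y108.4192
G01 X116.7821 Y24.2466
G00 X46.2535 Y178.4227
M3 S692
G01 X53.0377 Y166.0548 F754
G01 X56.9272 Y152.3535
G01 X57.7251 Y139.3304
G01 X55.2343 Y128.9970
G01 X49.2578 Y123.3649
G01 X39.5987 Y124.4457
M5
G00 X0.0000 Y0.0000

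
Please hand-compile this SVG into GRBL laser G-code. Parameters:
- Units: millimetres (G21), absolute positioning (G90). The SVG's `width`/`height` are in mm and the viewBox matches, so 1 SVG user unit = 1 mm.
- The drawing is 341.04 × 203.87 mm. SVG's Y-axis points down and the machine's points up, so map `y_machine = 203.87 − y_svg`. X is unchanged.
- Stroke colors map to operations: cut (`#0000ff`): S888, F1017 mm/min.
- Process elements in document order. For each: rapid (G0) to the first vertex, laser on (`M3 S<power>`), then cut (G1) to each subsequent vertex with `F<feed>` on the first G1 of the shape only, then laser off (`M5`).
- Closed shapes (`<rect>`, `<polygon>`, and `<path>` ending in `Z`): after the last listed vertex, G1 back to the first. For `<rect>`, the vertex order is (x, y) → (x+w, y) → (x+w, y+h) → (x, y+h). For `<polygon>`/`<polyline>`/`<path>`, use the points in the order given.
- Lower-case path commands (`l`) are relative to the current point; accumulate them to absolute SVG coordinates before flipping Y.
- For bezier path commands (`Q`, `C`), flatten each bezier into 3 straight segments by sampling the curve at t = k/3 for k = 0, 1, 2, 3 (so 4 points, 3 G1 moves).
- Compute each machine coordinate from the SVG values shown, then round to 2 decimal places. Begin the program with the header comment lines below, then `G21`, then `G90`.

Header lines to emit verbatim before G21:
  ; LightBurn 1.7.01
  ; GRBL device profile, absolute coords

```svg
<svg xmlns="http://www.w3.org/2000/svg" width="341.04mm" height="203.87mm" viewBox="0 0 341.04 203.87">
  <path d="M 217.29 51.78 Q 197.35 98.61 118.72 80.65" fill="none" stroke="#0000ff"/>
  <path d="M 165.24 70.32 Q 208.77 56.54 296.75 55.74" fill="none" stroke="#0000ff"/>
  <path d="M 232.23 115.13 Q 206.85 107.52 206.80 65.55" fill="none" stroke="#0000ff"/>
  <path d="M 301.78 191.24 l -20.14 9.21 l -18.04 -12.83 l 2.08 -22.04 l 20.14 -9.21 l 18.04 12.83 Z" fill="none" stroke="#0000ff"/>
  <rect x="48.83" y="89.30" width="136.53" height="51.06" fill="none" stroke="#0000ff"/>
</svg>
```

Since the viewBox matches the mm dimensions, user units are millimetres directly. The only transform is the Y-flip y_m = 203.87 − y_svg.

Shape 1 is a quadratic bezier drawn with `<path>`. Its stroke #0000ff means cut at S888, F1017. After flipping Y the toolpath is (217.29,152.09) → (197.48,128.07) → (164.62,118.45) → (118.72,123.22).

Shape 2 is a quadratic bezier drawn with `<path>`. Its stroke #0000ff means cut at S888, F1017. After flipping Y the toolpath is (165.24,133.55) → (199.20,141.29) → (243.04,146.15) → (296.75,148.13).

Shape 3 is a quadratic bezier drawn with `<path>`. Its stroke #0000ff means cut at S888, F1017. After flipping Y the toolpath is (232.23,88.74) → (218.12,97.63) → (209.65,114.16) → (206.80,138.32).

Shape 4 is a regular polygon drawn with `<path>`. Its stroke #0000ff means cut at S888, F1017. After flipping Y the toolpath is (301.78,12.63) → (281.64,3.42) → (263.60,16.25) → (265.68,38.29) → (285.82,47.50) → (303.86,34.67) → (301.78,12.63), returning to the start.

Shape 5 is a rectangle drawn with `<rect>`. Its stroke #0000ff means cut at S888, F1017. After flipping Y the toolpath is (48.83,114.57) → (185.36,114.57) → (185.36,63.51) → (48.83,63.51) → (48.83,114.57), returning to the start.

; LightBurn 1.7.01
; GRBL device profile, absolute coords
G21
G90
G0 X217.29 Y152.09
M3 S888
G1 X197.48 Y128.07 F1017
G1 X164.62 Y118.45
G1 X118.72 Y123.22
M5
G0 X165.24 Y133.55
M3 S888
G1 X199.20 Y141.29 F1017
G1 X243.04 Y146.15
G1 X296.75 Y148.13
M5
G0 X232.23 Y88.74
M3 S888
G1 X218.12 Y97.63 F1017
G1 X209.65 Y114.16
G1 X206.80 Y138.32
M5
G0 X301.78 Y12.63
M3 S888
G1 X281.64 Y3.42 F1017
G1 X263.60 Y16.25
G1 X265.68 Y38.29
G1 X285.82 Y47.50
G1 X303.86 Y34.67
G1 X301.78 Y12.63
M5
G0 X48.83 Y114.57
M3 S888
G1 X185.36 Y114.57 F1017
G1 X185.36 Y63.51
G1 X48.83 Y63.51
G1 X48.83 Y114.57
M5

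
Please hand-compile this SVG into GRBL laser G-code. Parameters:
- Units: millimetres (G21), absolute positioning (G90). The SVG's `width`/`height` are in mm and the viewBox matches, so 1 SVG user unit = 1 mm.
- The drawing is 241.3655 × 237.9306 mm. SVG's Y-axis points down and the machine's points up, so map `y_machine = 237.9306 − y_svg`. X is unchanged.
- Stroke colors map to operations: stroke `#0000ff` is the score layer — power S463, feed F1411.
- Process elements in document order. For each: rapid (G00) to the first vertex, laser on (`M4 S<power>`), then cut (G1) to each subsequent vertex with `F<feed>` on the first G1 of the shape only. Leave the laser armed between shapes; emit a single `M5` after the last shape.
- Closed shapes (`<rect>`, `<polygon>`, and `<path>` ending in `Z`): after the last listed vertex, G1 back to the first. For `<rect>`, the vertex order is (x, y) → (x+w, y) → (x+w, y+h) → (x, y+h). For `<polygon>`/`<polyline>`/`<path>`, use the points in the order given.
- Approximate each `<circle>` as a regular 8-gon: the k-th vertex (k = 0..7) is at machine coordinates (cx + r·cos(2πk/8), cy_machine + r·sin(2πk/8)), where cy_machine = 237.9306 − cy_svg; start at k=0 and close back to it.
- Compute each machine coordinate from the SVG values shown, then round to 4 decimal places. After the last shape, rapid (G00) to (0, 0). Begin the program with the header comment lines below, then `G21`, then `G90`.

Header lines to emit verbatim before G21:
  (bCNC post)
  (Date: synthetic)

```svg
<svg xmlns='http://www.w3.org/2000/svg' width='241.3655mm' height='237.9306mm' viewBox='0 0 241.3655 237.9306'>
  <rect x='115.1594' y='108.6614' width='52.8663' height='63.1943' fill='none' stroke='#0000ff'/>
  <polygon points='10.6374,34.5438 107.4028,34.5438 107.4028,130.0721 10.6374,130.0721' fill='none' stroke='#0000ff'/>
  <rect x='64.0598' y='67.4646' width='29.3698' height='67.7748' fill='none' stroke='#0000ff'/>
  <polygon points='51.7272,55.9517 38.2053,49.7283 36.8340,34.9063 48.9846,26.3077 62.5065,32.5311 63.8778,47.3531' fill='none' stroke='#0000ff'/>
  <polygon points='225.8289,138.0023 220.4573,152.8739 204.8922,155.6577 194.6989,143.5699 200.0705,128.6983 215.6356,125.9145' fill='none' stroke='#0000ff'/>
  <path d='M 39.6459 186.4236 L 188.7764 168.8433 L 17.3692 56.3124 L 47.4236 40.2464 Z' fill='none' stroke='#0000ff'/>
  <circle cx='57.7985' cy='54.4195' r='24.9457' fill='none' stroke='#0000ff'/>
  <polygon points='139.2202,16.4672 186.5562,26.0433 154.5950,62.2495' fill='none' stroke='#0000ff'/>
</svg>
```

(bCNC post)
(Date: synthetic)
G21
G90
G00 X115.1594 Y129.2692
M4 S463
G1 X168.0257 Y129.2692 F1411
G1 X168.0257 Y66.0749
G1 X115.1594 Y66.0749
G1 X115.1594 Y129.2692
G00 X10.6374 Y203.3868
M4 S463
G1 X107.4028 Y203.3868 F1411
G1 X107.4028 Y107.8585
G1 X10.6374 Y107.8585
G1 X10.6374 Y203.3868
G00 X64.0598 Y170.4660
M4 S463
G1 X93.4296 Y170.4660 F1411
G1 X93.4296 Y102.6912
G1 X64.0598 Y102.6912
G1 X64.0598 Y170.4660
G00 X51.7272 Y181.9789
M4 S463
G1 X38.2053 Y188.2023 F1411
G1 X36.8340 Y203.0243
G1 X48.9846 Y211.6229
G1 X62.5065 Y205.3995
G1 X63.8778 Y190.5775
G1 X51.7272 Y181.9789
G00 X225.8289 Y99.9283
M4 S463
G1 X220.4573 Y85.0567 F1411
G1 X204.8922 Y82.2729
G1 X194.6989 Y94.3607
G1 X200.0705 Y109.2323
G1 X215.6356 Y112.0161
G1 X225.8289 Y99.9283
G00 X39.6459 Y51.5070
M4 S463
G1 X188.7764 Y69.0873 F1411
G1 X17.3692 Y181.6182
G1 X47.4236 Y197.6842
G1 X39.6459 Y51.5070
G00 X82.7442 Y183.5111
M4 S463
G1 X75.4378 Y201.1504 F1411
G1 X57.7985 Y208.4568
G1 X40.1592 Y201.1504
G1 X32.8528 Y183.5111
G1 X40.1592 Y165.8718
G1 X57.7985 Y158.5654
G1 X75.4378 Y165.8718
G1 X82.7442 Y183.5111
G00 X139.2202 Y221.4634
M4 S463
G1 X186.5562 Y211.8873 F1411
G1 X154.5950 Y175.6811
G1 X139.2202 Y221.4634
M5
G00 X0.0000 Y0.0000

viewBox `0 0 241.3655 237.9306` with mm width/height → 1 unit = 1 mm. Flip: y_m = 237.9306 − y_svg.

**Shape 1** — `<rect>` rectangle, stroke `#0000ff` → score (S463, F1411). Machine vertices: (115.1594,129.2692) → (168.0257,129.2692) → (168.0257,66.0749) → (115.1594,66.0749) → (115.1594,129.2692). Closed: final G1 returns to the first vertex.

**Shape 2** — `<polygon>` rectangle, stroke `#0000ff` → score (S463, F1411). Machine vertices: (10.6374,203.3868) → (107.4028,203.3868) → (107.4028,107.8585) → (10.6374,107.8585) → (10.6374,203.3868). Closed: final G1 returns to the first vertex.

**Shape 3** — `<rect>` rectangle, stroke `#0000ff` → score (S463, F1411). Machine vertices: (64.0598,170.4660) → (93.4296,170.4660) → (93.4296,102.6912) → (64.0598,102.6912) → (64.0598,170.4660). Closed: final G1 returns to the first vertex.

**Shape 4** — `<polygon>` regular polygon, stroke `#0000ff` → score (S463, F1411). Machine vertices: (51.7272,181.9789) → (38.2053,188.2023) → (36.8340,203.0243) → (48.9846,211.6229) → (62.5065,205.3995) → (63.8778,190.5775) → (51.7272,181.9789). Closed: final G1 returns to the first vertex.

**Shape 5** — `<polygon>` regular polygon, stroke `#0000ff` → score (S463, F1411). Machine vertices: (225.8289,99.9283) → (220.4573,85.0567) → (204.8922,82.2729) → (194.6989,94.3607) → (200.0705,109.2323) → (215.6356,112.0161) → (225.8289,99.9283). Closed: final G1 returns to the first vertex.

**Shape 6** — `<path>` closed polygon, stroke `#0000ff` → score (S463, F1411). Machine vertices: (39.6459,51.5070) → (188.7764,69.0873) → (17.3692,181.6182) → (47.4236,197.6842) → (39.6459,51.5070). Closed: final G1 returns to the first vertex.

**Shape 7** — `<circle>` circle, stroke `#0000ff` → score (S463, F1411). Machine vertices: (82.7442,183.5111) → (75.4378,201.1504) → (57.7985,208.4568) → (40.1592,201.1504) → (32.8528,183.5111) → (40.1592,165.8718) → (57.7985,158.5654) → (75.4378,165.8718) → (82.7442,183.5111). Closed: final G1 returns to the first vertex.

**Shape 8** — `<polygon>` regular polygon, stroke `#0000ff` → score (S463, F1411). Machine vertices: (139.2202,221.4634) → (186.5562,211.8873) → (154.5950,175.6811) → (139.2202,221.4634). Closed: final G1 returns to the first vertex.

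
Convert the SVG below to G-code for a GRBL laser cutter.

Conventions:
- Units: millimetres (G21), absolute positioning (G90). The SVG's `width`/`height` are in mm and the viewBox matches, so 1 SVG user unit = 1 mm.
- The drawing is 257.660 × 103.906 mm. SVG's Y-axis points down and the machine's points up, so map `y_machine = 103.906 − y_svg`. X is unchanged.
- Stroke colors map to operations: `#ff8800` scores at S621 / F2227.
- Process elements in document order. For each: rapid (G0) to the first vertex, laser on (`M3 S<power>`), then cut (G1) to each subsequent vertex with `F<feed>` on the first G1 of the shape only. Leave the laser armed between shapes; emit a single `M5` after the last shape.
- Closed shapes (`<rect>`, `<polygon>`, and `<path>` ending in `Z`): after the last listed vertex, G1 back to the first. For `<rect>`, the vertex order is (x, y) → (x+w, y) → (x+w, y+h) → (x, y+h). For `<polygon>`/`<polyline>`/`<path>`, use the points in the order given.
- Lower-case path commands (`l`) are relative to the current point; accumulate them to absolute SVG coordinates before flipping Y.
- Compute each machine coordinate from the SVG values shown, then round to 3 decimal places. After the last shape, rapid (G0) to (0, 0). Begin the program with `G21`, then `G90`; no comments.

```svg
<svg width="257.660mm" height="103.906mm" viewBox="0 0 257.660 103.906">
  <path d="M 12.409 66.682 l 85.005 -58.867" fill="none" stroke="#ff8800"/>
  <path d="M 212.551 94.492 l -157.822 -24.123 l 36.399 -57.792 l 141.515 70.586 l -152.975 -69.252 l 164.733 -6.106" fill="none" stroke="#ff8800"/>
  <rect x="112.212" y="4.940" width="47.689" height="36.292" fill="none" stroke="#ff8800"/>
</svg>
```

G21
G90
G0 X12.409 Y37.224
M3 S621
G1 X97.414 Y96.091 F2227
G0 X212.551 Y9.414
M3 S621
G1 X54.729 Y33.537 F2227
G1 X91.128 Y91.329
G1 X232.643 Y20.743
G1 X79.668 Y89.995
G1 X244.401 Y96.101
G0 X112.212 Y98.966
M3 S621
G1 X159.901 Y98.966 F2227
G1 X159.901 Y62.674
G1 X112.212 Y62.674
G1 X112.212 Y98.966
M5
G0 X0.000 Y0.000

1 u = 1 mm; y_m = 103.906 − y.

[1] `<path>` line segment, #ff8800→score S621 F2227: (12.409,37.224) → (97.414,96.091)

[2] `<path>` open polyline, #ff8800→score S621 F2227: (212.551,9.414) → (54.729,33.537) → (91.128,91.329) → (232.643,20.743) → (79.668,89.995) → (244.401,96.101)

[3] `<rect>` rectangle, #ff8800→score S621 F2227: (112.212,98.966) → (159.901,98.966) → (159.901,62.674) → (112.212,62.674) → (112.212,98.966) (closed)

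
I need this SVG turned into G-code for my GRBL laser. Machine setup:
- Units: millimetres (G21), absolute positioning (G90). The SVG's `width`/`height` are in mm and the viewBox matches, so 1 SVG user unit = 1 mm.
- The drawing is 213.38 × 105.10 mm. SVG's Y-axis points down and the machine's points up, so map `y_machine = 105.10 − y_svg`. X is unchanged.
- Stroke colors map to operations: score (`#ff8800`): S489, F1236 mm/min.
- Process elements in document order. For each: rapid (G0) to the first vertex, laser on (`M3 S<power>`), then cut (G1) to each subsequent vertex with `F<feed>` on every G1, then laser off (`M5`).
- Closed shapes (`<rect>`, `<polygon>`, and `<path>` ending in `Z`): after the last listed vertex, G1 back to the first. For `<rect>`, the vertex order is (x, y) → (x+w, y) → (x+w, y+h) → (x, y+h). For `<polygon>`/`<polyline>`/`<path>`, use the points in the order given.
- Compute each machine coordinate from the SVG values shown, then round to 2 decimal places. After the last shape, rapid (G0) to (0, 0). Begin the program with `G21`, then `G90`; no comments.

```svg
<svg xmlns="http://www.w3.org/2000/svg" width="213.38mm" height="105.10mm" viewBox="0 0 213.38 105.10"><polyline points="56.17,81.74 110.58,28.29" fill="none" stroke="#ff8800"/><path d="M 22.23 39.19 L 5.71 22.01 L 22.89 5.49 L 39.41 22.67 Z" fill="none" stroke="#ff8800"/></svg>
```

1 u = 1 mm; y_m = 105.10 − y.

[1] `<polyline>` line segment, #ff8800→score S489 F1236: (56.17,23.36) → (110.58,76.81)

[2] `<path>` regular polygon, #ff8800→score S489 F1236: (22.23,65.91) → (5.71,83.09) → (22.89,99.61) → (39.41,82.43) → (22.23,65.91) (closed)

G21
G90
G0 X56.17 Y23.36
M3 S489
G1 X110.58 Y76.81 F1236
M5
G0 X22.23 Y65.91
M3 S489
G1 X5.71 Y83.09 F1236
G1 X22.89 Y99.61 F1236
G1 X39.41 Y82.43 F1236
G1 X22.23 Y65.91 F1236
M5
G0 X0.00 Y0.00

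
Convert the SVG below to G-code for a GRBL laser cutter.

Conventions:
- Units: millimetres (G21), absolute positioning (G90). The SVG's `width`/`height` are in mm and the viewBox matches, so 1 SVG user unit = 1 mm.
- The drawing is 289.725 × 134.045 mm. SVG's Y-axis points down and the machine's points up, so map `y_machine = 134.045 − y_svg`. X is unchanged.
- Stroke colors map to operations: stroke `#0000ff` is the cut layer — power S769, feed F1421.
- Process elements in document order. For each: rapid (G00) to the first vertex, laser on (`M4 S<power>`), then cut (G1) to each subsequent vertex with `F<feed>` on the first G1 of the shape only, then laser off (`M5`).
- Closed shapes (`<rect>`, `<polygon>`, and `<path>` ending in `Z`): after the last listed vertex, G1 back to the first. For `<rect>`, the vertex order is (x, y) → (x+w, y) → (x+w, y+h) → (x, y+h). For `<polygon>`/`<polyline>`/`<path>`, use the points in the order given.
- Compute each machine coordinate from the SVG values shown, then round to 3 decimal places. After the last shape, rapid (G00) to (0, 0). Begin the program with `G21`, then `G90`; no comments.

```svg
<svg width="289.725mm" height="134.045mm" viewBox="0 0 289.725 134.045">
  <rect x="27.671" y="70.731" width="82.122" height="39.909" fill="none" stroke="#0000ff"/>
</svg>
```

viewBox `0 0 289.725 134.045` with mm width/height → 1 unit = 1 mm. Flip: y_m = 134.045 − y_svg.

**Shape 1** — `<rect>` rectangle, stroke `#0000ff` → cut (S769, F1421). Machine vertices: (27.671,63.314) → (109.793,63.314) → (109.793,23.405) → (27.671,23.405) → (27.671,63.314). Closed: final G1 returns to the first vertex.

G21
G90
G00 X27.671 Y63.314
M4 S769
G1 X109.793 Y63.314 F1421
G1 X109.793 Y23.405
G1 X27.671 Y23.405
G1 X27.671 Y63.314
M5
G00 X0.000 Y0.000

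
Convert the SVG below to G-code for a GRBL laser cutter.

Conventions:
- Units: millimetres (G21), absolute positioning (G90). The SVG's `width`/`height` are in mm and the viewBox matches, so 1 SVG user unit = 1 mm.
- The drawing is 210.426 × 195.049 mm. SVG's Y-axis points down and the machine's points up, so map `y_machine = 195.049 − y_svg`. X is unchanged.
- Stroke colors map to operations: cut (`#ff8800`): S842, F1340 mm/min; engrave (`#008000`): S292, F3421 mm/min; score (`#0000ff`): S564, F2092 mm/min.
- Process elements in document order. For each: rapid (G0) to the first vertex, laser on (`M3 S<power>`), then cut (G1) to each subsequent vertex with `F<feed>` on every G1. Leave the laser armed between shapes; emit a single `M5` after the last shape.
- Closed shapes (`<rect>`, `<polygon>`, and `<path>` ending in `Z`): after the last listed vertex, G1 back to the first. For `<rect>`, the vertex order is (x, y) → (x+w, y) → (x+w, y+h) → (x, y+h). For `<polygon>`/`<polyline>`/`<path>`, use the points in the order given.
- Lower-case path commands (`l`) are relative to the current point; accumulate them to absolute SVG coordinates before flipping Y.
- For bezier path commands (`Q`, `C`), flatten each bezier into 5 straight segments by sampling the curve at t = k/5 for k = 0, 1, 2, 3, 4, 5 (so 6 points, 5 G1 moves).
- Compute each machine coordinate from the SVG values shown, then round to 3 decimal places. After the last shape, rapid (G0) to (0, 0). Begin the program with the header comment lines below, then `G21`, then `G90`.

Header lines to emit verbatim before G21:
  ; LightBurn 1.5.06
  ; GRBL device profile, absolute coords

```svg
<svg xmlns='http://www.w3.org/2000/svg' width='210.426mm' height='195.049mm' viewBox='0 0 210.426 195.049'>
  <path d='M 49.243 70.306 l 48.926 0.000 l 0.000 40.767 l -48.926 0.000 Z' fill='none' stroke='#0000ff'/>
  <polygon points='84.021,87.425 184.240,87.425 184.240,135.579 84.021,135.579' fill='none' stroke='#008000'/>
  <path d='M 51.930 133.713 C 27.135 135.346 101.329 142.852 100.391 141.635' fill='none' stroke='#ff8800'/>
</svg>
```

Since the viewBox matches the mm dimensions, user units are millimetres directly. The only transform is the Y-flip y_m = 195.049 − y_svg.

Shape 1 is a rectangle drawn with `<path>`. Its stroke #0000ff means score at S564, F2092. After flipping Y the toolpath is (49.243,124.743) → (98.169,124.743) → (98.169,83.976) → (49.243,83.976) → (49.243,124.743), returning to the start.

Shape 2 is a rectangle drawn with `<polygon>`. Its stroke #008000 means engrave at S292, F3421. After flipping Y the toolpath is (84.021,107.624) → (184.240,107.624) → (184.240,59.470) → (84.021,59.470) → (84.021,107.624), returning to the start.

Shape 3 is a cubic bezier drawn with `<path>`. Its stroke #ff8800 means cut at S842, F1340. After flipping Y the toolpath is (51.930,61.336) → (47.539,59.768) → (58.547,57.492) → (76.597,55.206) → (93.331,53.614) → (100.391,53.414).

; LightBurn 1.5.06
; GRBL device profile, absolute coords
G21
G90
G0 X49.243 Y124.743
M3 S564
G1 X98.169 Y124.743 F2092
G1 X98.169 Y83.976 F2092
G1 X49.243 Y83.976 F2092
G1 X49.243 Y124.743 F2092
G0 X84.021 Y107.624
M3 S292
G1 X184.240 Y107.624 F3421
G1 X184.240 Y59.470 F3421
G1 X84.021 Y59.470 F3421
G1 X84.021 Y107.624 F3421
G0 X51.930 Y61.336
M3 S842
G1 X47.539 Y59.768 F1340
G1 X58.547 Y57.492 F1340
G1 X76.597 Y55.206 F1340
G1 X93.331 Y53.614 F1340
G1 X100.391 Y53.414 F1340
M5
G0 X0.000 Y0.000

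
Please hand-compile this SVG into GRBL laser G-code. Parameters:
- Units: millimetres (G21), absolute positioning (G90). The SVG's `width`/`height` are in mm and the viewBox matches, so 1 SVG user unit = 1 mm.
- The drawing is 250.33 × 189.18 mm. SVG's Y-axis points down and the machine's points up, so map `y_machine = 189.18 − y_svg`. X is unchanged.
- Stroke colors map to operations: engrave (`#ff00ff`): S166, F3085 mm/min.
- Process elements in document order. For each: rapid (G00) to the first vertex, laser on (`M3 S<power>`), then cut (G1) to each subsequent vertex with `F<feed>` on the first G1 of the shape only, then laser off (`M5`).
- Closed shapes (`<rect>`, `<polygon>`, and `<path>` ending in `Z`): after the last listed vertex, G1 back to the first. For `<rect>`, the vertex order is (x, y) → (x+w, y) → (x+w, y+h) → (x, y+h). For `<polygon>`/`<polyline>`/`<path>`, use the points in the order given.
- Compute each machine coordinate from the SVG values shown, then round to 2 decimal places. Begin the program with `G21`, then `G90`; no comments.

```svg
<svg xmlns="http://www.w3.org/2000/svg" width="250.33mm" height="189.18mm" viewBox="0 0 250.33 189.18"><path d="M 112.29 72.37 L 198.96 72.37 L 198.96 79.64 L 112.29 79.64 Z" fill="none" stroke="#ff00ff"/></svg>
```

G21
G90
G00 X112.29 Y116.81
M3 S166
G1 X198.96 Y116.81 F3085
G1 X198.96 Y109.54
G1 X112.29 Y109.54
G1 X112.29 Y116.81
M5

Since the viewBox matches the mm dimensions, user units are millimetres directly. The only transform is the Y-flip y_m = 189.18 − y_svg.

Shape 1 is a rectangle drawn with `<path>`. Its stroke #ff00ff means engrave at S166, F3085. After flipping Y the toolpath is (112.29,116.81) → (198.96,116.81) → (198.96,109.54) → (112.29,109.54) → (112.29,116.81), returning to the start.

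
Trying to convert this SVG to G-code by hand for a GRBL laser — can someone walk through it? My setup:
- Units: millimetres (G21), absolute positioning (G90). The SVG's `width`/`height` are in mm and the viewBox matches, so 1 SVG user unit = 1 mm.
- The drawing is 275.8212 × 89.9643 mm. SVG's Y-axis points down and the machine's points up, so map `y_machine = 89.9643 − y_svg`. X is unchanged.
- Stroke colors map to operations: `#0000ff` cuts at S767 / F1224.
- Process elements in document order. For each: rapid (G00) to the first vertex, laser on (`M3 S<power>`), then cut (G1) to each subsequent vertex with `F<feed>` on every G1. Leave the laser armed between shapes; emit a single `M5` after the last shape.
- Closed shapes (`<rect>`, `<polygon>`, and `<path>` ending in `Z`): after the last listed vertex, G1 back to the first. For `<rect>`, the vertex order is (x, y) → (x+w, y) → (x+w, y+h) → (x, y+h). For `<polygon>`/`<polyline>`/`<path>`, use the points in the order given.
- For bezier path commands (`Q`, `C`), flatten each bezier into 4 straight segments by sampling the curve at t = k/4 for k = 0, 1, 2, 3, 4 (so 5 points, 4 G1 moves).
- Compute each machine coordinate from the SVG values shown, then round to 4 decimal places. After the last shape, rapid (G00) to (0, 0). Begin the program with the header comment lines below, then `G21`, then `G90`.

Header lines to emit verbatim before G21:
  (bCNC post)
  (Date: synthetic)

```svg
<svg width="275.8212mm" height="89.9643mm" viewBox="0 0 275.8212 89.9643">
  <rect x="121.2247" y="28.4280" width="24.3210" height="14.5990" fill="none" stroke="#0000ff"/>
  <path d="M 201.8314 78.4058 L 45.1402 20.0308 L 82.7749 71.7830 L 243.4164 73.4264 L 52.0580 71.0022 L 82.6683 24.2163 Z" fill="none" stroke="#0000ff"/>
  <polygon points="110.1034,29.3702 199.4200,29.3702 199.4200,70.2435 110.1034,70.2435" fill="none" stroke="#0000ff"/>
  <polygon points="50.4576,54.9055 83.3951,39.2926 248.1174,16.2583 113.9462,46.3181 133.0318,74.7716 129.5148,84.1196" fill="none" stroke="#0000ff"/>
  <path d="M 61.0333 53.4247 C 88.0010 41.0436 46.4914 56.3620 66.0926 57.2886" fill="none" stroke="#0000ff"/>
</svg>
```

(bCNC post)
(Date: synthetic)
G21
G90
G00 X121.2247 Y61.5363
M3 S767
G1 X145.5457 Y61.5363 F1224
G1 X145.5457 Y46.9373 F1224
G1 X121.2247 Y46.9373 F1224
G1 X121.2247 Y61.5363 F1224
G00 X201.8314 Y11.5585
M3 S767
G1 X45.1402 Y69.9335 F1224
G1 X82.7749 Y18.1813 F1224
G1 X243.4164 Y16.5379 F1224
G1 X52.0580 Y18.9621 F1224
G1 X82.6683 Y65.7480 F1224
G1 X201.8314 Y11.5585 F1224
G00 X110.1034 Y60.5941
M3 S767
G1 X199.4200 Y60.5941 F1224
G1 X199.4200 Y19.7208 F1224
G1 X110.1034 Y19.7208 F1224
G1 X110.1034 Y60.5941 F1224
G00 X50.4576 Y35.0588
M3 S767
G1 X83.3951 Y50.6717 F1224
G1 X248.1174 Y73.7060 F1224
G1 X113.9462 Y43.6462 F1224
G1 X133.0318 Y15.1927 F1224
G1 X129.5148 Y5.8447 F1224
G1 X50.4576 Y35.0588 F1224
G00 X61.0333 Y36.5396
M3 S767
G1 X70.4444 Y41.2894 F1224
G1 X66.3254 Y39.5980 F1224
G1 X60.8252 Y35.4114 F1224
G1 X66.0926 Y32.6757 F1224
M5
G00 X0.0000 Y0.0000

1 u = 1 mm; y_m = 89.9643 − y.

[1] `<rect>` rectangle, #0000ff→cut S767 F1224: (121.2247,61.5363) → (145.5457,61.5363) → (145.5457,46.9373) → (121.2247,46.9373) → (121.2247,61.5363) (closed)

[2] `<path>` closed polygon, #0000ff→cut S767 F1224: (201.8314,11.5585) → (45.1402,69.9335) → (82.7749,18.1813) → (243.4164,16.5379) → (52.0580,18.9621) → (82.6683,65.7480) → (201.8314,11.5585) (closed)

[3] `<polygon>` rectangle, #0000ff→cut S767 F1224: (110.1034,60.5941) → (199.4200,60.5941) → (199.4200,19.7208) → (110.1034,19.7208) → (110.1034,60.5941) (closed)

[4] `<polygon>` closed polygon, #0000ff→cut S767 F1224: (50.4576,35.0588) → (83.3951,50.6717) → (248.1174,73.7060) → (113.9462,43.6462) → (133.0318,15.1927) → (129.5148,5.8447) → (50.4576,35.0588) (closed)

[5] `<path>` cubic bezier, #0000ff→cut S767 F1224: (61.0333,36.5396) → (70.4444,41.2894) → (66.3254,39.5980) → (60.8252,35.4114) → (66.0926,32.6757)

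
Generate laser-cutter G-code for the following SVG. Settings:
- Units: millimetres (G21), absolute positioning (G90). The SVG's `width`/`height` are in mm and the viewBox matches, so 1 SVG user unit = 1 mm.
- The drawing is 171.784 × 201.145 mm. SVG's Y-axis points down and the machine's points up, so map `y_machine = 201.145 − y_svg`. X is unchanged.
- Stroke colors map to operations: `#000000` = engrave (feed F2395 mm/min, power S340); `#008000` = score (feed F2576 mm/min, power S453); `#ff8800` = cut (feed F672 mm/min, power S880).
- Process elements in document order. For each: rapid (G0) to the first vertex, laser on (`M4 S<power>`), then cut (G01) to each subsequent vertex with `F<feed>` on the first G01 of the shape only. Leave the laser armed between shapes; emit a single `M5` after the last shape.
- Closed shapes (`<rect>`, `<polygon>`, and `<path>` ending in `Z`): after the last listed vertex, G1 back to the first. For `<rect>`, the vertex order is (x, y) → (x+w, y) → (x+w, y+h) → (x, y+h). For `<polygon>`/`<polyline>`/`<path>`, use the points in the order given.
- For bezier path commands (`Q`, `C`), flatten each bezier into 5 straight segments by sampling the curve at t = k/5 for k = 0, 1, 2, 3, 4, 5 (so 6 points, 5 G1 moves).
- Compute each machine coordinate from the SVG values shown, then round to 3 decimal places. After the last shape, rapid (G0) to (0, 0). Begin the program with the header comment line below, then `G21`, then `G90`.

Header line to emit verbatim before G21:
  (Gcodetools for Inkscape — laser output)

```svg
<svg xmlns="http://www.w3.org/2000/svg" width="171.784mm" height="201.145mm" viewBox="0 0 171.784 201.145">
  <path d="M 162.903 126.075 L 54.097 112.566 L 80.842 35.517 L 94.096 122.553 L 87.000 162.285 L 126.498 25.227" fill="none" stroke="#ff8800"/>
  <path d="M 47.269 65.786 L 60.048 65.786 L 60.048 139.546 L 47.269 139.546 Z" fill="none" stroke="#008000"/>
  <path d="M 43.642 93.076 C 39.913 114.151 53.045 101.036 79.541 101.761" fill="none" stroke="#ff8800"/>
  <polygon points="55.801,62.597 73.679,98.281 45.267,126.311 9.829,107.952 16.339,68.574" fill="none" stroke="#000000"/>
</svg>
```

(Gcodetools for Inkscape — laser output)
G21
G90
G0 X162.903 Y75.070
M4 S880
G01 X54.097 Y88.579 F672
G01 X80.842 Y165.628
G01 X94.096 Y78.592
G01 X87.000 Y38.860
G01 X126.498 Y175.918
G0 X47.269 Y135.359
M4 S453
G01 X60.048 Y135.359 F2576
G01 X60.048 Y61.599
G01 X47.269 Y61.599
G01 X47.269 Y135.359
G0 X43.642 Y108.069
M4 S880
G01 X43.400 Y99.143 F672
G01 X47.037 Y96.116
G01 X54.384 Y96.685
G01 X65.275 Y98.542
G01 X79.541 Y99.384
G0 X55.801 Y138.548
M4 S340
G01 X73.679 Y102.864 F2395
G01 X45.267 Y74.834
G01 X9.829 Y93.193
G01 X16.339 Y132.571
G01 X55.801 Y138.548
M5
G0 X0.000 Y0.000

Since the viewBox matches the mm dimensions, user units are millimetres directly. The only transform is the Y-flip y_m = 201.145 − y_svg.

Shape 1 is a open polyline drawn with `<path>`. Its stroke #ff8800 means cut at S880, F672. After flipping Y the toolpath is (162.903,75.070) → (54.097,88.579) → (80.842,165.628) → (94.096,78.592) → (87.000,38.860) → (126.498,175.918).

Shape 2 is a rectangle drawn with `<path>`. Its stroke #008000 means score at S453, F2576. After flipping Y the toolpath is (47.269,135.359) → (60.048,135.359) → (60.048,61.599) → (47.269,61.599) → (47.269,135.359), returning to the start.

Shape 3 is a cubic bezier drawn with `<path>`. Its stroke #ff8800 means cut at S880, F672. After flipping Y the toolpath is (43.642,108.069) → (43.400,99.143) → (47.037,96.116) → (54.384,96.685) → (65.275,98.542) → (79.541,99.384).

Shape 4 is a regular polygon drawn with `<polygon>`. Its stroke #000000 means engrave at S340, F2395. After flipping Y the toolpath is (55.801,138.548) → (73.679,102.864) → (45.267,74.834) → (9.829,93.193) → (16.339,132.571) → (55.801,138.548), returning to the start.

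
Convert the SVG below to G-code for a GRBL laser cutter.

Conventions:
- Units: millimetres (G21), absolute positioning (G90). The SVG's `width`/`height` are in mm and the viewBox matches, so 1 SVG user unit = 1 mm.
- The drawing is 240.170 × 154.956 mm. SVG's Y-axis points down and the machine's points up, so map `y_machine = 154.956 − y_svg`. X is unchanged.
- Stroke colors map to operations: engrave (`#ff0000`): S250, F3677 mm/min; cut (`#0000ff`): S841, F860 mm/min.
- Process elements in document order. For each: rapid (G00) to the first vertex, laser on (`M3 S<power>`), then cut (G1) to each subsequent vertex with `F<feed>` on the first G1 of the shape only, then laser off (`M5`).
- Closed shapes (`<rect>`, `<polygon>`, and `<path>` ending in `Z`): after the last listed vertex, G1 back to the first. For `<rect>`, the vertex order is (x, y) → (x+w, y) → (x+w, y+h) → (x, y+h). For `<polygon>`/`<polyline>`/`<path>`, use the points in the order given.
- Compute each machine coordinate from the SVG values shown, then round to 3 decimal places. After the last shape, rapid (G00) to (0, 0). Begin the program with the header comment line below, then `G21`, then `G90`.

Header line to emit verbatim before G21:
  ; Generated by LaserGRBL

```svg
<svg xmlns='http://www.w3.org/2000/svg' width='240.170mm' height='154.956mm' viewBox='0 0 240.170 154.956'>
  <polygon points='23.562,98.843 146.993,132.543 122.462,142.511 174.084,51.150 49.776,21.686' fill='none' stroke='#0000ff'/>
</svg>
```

Since the viewBox matches the mm dimensions, user units are millimetres directly. The only transform is the Y-flip y_m = 154.956 − y_svg.

Shape 1 is a closed polygon drawn with `<polygon>`. Its stroke #0000ff means cut at S841, F860. After flipping Y the toolpath is (23.562,56.113) → (146.993,22.413) → (122.462,12.445) → (174.084,103.806) → (49.776,133.270) → (23.562,56.113), returning to the start.

; Generated by LaserGRBL
G21
G90
G00 X23.562 Y56.113
M3 S841
G1 X146.993 Y22.413 F860
G1 X122.462 Y12.445
G1 X174.084 Y103.806
G1 X49.776 Y133.270
G1 X23.562 Y56.113
M5
G00 X0.000 Y0.000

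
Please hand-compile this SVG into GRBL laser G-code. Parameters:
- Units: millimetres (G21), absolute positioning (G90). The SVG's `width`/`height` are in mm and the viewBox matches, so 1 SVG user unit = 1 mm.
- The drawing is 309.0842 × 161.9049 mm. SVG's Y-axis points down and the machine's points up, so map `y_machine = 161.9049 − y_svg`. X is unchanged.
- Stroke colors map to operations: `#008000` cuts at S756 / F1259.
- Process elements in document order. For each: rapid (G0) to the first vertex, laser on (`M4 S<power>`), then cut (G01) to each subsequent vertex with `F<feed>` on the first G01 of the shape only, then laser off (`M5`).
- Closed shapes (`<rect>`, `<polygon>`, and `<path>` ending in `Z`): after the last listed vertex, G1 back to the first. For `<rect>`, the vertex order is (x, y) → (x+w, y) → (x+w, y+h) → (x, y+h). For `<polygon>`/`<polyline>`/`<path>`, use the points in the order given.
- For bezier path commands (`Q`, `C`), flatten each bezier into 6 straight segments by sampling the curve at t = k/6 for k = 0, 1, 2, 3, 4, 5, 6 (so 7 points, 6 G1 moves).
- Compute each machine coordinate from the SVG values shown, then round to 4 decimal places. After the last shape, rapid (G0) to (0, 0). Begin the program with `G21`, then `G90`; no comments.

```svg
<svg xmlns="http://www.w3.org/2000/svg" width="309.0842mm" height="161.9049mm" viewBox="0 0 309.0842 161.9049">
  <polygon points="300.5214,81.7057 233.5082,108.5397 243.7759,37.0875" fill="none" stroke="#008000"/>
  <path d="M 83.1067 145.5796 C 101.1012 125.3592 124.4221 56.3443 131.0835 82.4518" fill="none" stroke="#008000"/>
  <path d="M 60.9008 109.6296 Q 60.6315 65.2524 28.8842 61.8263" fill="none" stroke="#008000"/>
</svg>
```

G21
G90
G0 X300.5214 Y80.1992
M4 S756
G01 X233.5082 Y53.3652 F1259
G01 X243.7759 Y124.8174
G01 X300.5214 Y80.1992
M5
G0 X83.1067 Y16.3253
M4 S756
G01 X92.4460 Y29.8354 F1259
G01 X102.0624 Y47.4803
G01 X111.3450 Y65.2622
G01 X119.6832 Y79.1834
G01 X126.4663 Y85.2463
G01 X131.0835 Y79.4531
M5
G0 X60.9008 Y52.2753
M4 S756
G01 X59.9366 Y65.9302 F1259
G01 X57.2237 Y77.3100
G01 X52.7620 Y86.4147
G01 X46.5515 Y93.2444
G01 X38.5922 Y97.7990
G01 X28.8842 Y100.0786
M5
G0 X0.0000 Y0.0000

Since the viewBox matches the mm dimensions, user units are millimetres directly. The only transform is the Y-flip y_m = 161.9049 − y_svg.

Shape 1 is a regular polygon drawn with `<polygon>`. Its stroke #008000 means cut at S756, F1259. After flipping Y the toolpath is (300.5214,80.1992) → (233.5082,53.3652) → (243.7759,124.8174) → (300.5214,80.1992), returning to the start.

Shape 2 is a cubic bezier drawn with `<path>`. Its stroke #008000 means cut at S756, F1259. After flipping Y the toolpath is (83.1067,16.3253) → (92.4460,29.8354) → (102.0624,47.4803) → (111.3450,65.2622) → (119.6832,79.1834) → (126.4663,85.2463) → (131.0835,79.4531).

Shape 3 is a quadratic bezier drawn with `<path>`. Its stroke #008000 means cut at S756, F1259. After flipping Y the toolpath is (60.9008,52.2753) → (59.9366,65.9302) → (57.2237,77.3100) → (52.7620,86.4147) → (46.5515,93.2444) → (38.5922,97.7990) → (28.8842,100.0786).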